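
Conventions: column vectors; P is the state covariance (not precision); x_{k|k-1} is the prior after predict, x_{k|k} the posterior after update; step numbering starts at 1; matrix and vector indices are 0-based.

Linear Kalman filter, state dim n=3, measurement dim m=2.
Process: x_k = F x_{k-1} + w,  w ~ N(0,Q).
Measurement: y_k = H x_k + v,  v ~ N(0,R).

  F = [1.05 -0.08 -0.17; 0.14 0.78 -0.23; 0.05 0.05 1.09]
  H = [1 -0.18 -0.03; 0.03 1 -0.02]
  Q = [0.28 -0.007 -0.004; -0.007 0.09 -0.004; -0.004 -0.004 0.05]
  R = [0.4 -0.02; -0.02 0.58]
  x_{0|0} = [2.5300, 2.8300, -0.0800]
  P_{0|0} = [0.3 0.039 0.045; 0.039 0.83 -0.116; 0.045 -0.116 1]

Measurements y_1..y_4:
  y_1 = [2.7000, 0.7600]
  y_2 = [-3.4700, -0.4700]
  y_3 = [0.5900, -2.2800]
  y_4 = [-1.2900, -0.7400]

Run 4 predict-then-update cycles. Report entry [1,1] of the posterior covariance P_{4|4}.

step 1: x^-=[2.4437, 2.5800, 0.1808]  P^-=[0.6192 0.0572 -0.1128; 0.0572 0.7010 -0.3094; -0.1128 -0.3094 1.2334]  S=[1.0258 -0.0594; -0.0594 1.2980]  K=[0.6019 0.0877; -0.0266 0.5449; -0.1070 -0.2649]  nu=[0.7261, -1.8897]  x^+=[2.7151, 1.5309, 0.6036]  P^+=[0.2438 0.0310 -0.0265; 0.0310 0.3131 -0.1280; -0.0265 -0.1280 1.1339]
step 2: x^-=[2.6257, 1.4354, 0.8702]  P^-=[0.5844 0.1003 -0.2190; 0.1003 0.3997 -0.3840; -0.2190 -0.3840 1.3819]  S=[0.9714 0.0409; 0.0409 1.0024]  K=[0.5856 0.0980; 0.0239 0.4084; -0.1797 -0.4099]  nu=[-5.8113, -1.9668]  x^+=[-0.9701, 0.4934, 2.7205]  P^+=[0.2369 0.0367 -0.0659; 0.0367 0.2311 -0.2087; -0.0659 -0.2087 1.1761]
step 3: x^-=[-1.5206, -0.3767, 2.9415]  P^-=[0.5884 0.1304 -0.2636; 0.1304 0.3846 -0.4708; -0.2636 -0.4708 1.4188]  S=[0.9659 0.0769; 0.0769 0.9927]  K=[0.5843 0.1092; 0.0463 0.3973; -0.1897 -0.4961]  nu=[2.1310, -1.7989]  x^+=[-0.4717, -0.9926, 3.4297]  P^+=[0.2369 0.0429 -0.0789; 0.0429 0.2230 -0.2591; -0.0789 -0.2591 1.1252]
step 4: x^-=[-0.9990, -1.6291, 3.6651]  P^-=[0.5890 0.1431 -0.2636; 0.1431 0.3973 -0.5022; -0.2636 -0.5022 1.3514]  S=[0.9620 0.0881; 0.0881 1.0073]  K=[0.5833 0.1138; 0.0531 0.4040; -0.1748 -0.5179]  nu=[-0.4743, 0.9924]  x^+=[-1.1627, -1.2534, 3.2341]  P^+=[0.2369 0.0457 -0.0778; 0.0457 0.2264 -0.2738; -0.0778 -0.2738 1.0358]

P_post[1,1] = 0.2264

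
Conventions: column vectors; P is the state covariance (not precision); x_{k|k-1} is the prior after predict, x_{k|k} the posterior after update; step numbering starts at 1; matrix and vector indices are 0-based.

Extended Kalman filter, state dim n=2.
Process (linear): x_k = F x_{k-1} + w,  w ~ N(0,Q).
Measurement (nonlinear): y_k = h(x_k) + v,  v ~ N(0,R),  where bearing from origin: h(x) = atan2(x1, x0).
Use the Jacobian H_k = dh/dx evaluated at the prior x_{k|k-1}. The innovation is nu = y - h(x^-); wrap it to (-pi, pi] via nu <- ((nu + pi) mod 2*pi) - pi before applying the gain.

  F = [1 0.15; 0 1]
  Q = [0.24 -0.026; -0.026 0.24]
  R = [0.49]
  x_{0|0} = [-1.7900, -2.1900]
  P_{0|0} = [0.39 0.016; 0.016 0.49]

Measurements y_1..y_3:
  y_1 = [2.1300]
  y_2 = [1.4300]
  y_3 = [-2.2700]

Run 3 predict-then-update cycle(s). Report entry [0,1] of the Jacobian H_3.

H_jac[0,1] = -0.2828

step 1: x^-=[-2.1185, -2.1900]  P^-=[0.6458 0.0635; 0.0635 0.7300]  H_jac=[0.2359 -0.2282]  S=[0.5571]  K=[0.2474; -0.2721]  nu=[-1.8136]  x^+=[-2.5673, -1.6965]  P^+=[0.6117 0.1010; 0.1010 0.6887]
step 2: x^-=[-2.8217, -1.6965]  P^-=[0.8975 0.1783; 0.1783 0.9287]  H_jac=[0.1565 -0.2603]  S=[0.5604]  K=[0.1678; -0.3816]  nu=[-2.2529]  x^+=[-3.1998, -0.8368]  P^+=[0.8817 0.2142; 0.2142 0.8471]
step 3: x^-=[-3.3253, -0.8368]  P^-=[1.2051 0.3153; 0.3153 1.0871]  H_jac=[0.0712 -0.2828]  S=[0.5704]  K=[-0.0060; -0.4997]  nu=[0.6251]  x^+=[-3.3291, -1.1491]  P^+=[1.2050 0.3136; 0.3136 0.9447]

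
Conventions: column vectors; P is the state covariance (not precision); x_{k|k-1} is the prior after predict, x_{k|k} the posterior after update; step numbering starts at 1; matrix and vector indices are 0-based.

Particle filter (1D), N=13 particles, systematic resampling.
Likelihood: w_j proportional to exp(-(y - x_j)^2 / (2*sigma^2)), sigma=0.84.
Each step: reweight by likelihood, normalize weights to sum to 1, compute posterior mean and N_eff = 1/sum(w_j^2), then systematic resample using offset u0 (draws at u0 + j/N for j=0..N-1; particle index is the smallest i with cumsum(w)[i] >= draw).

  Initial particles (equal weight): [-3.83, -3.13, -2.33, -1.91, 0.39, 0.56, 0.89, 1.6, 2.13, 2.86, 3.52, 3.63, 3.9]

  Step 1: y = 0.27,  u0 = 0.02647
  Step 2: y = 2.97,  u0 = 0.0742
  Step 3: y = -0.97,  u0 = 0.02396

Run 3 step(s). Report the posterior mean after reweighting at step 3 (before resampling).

post_mean = 0.7894

step 1: w=[0.0000, 0.0001, 0.0027, 0.0111, 0.3175, 0.3022, 0.2443, 0.0916, 0.0276, 0.0028, 0.0002, 0.0001, 0.0000]  mean=0.6972  Neff=3.8308  idx=[4, 4, 4, 4, 5, 5, 5, 5, 6, 6, 6, 6, 7]
step 2: w=[0.0162, 0.0162, 0.0162, 0.0162, 0.0296, 0.0296, 0.0296, 0.0296, 0.0845, 0.0845, 0.0845, 0.0845, 0.4791]  mean=1.1588  Neff=3.8073  idx=[4, 6, 8, 9, 10, 11, 12, 12, 12, 12, 12, 12, 12]
step 3: w=[0.2409, 0.2409, 0.1090, 0.1090, 0.1090, 0.1090, 0.0117, 0.0117, 0.0117, 0.0117, 0.0117, 0.0117, 0.0117]  mean=0.7894  Neff=6.0772  idx=[0, 0, 0, 1, 1, 1, 2, 2, 3, 4, 4, 5, 8]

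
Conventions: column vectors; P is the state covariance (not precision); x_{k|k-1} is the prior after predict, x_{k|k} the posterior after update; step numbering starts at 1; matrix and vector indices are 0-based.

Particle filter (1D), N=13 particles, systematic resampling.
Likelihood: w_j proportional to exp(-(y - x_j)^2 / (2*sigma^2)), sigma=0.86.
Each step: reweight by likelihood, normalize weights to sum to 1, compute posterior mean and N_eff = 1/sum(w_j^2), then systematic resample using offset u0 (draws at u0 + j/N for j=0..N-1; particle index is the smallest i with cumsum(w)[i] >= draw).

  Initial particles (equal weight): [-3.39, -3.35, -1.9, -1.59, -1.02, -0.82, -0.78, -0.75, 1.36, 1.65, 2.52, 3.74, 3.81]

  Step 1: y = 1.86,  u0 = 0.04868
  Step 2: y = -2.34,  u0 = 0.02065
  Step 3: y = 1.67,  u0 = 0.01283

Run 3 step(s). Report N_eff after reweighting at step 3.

N_eff = 12.9900

step 1: w=[0.0000, 0.0000, 0.0000, 0.0001, 0.0013, 0.0028, 0.0033, 0.0036, 0.3061, 0.3518, 0.2700, 0.0332, 0.0277]  mean=1.8979  Neff=3.4217  idx=[8, 8, 8, 8, 9, 9, 9, 9, 9, 10, 10, 10, 11]
step 2: w=[0.1957, 0.1957, 0.1957, 0.1957, 0.0433, 0.0433, 0.0433, 0.0433, 0.0433, 0.0002, 0.0002, 0.0002, 0.0000]  mean=1.4237  Neff=6.1530  idx=[0, 0, 0, 1, 1, 2, 2, 2, 3, 3, 4, 5, 7]
step 3: w=[0.0758, 0.0758, 0.0758, 0.0758, 0.0758, 0.0758, 0.0758, 0.0758, 0.0758, 0.0758, 0.0808, 0.0808, 0.0808]  mean=1.4303  Neff=12.9900  idx=[0, 1, 2, 3, 4, 5, 6, 7, 8, 9, 10, 11, 12]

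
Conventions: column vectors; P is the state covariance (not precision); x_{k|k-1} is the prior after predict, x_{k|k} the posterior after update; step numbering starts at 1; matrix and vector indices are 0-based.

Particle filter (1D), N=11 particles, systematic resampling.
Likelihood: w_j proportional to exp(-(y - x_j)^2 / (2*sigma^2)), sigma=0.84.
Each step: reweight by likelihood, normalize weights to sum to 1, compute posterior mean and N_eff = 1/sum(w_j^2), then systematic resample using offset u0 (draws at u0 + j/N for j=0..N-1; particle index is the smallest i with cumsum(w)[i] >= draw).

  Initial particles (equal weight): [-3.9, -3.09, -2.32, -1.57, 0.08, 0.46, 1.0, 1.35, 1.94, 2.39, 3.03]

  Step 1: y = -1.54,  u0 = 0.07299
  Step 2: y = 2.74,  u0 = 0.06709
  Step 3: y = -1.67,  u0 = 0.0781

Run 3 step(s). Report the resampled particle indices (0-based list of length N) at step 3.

resampled_idx = [0, 0, 1, 1, 2, 4, 5, 6, 8, 9, 10]

step 1: w=[0.0093, 0.0877, 0.3126, 0.4808, 0.0749, 0.0283, 0.0050, 0.0013, 0.0001, 0.0000, 0.0000]  mean=-1.7615  Neff=2.9142  idx=[1, 2, 2, 2, 3, 3, 3, 3, 3, 4, 5]
step 2: w=[0.0000, 0.0000, 0.0000, 0.0000, 0.0001, 0.0001, 0.0001, 0.0001, 0.0001, 0.2091, 0.7906]  mean=0.3799  Neff=1.4952  idx=[9, 9, 10, 10, 10, 10, 10, 10, 10, 10, 10]
step 3: w=[0.1936, 0.1936, 0.0681, 0.0681, 0.0681, 0.0681, 0.0681, 0.0681, 0.0681, 0.0681, 0.0681]  mean=0.3129  Neff=8.5708  idx=[0, 0, 1, 1, 2, 4, 5, 6, 8, 9, 10]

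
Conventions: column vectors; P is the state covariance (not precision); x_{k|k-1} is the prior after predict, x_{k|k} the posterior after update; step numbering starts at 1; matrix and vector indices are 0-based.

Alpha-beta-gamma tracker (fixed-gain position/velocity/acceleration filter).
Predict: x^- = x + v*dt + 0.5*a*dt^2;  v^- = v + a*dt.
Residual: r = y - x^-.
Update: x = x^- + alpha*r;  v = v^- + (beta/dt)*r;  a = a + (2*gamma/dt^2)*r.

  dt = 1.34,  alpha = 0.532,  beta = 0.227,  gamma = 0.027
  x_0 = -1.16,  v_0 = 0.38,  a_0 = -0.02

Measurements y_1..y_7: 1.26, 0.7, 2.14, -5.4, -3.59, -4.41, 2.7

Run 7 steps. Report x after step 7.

x_post = -1.7103

step 1: x_pred=-0.6688  r=1.9288  x^+=0.3573  v^+=0.6799  a^+=0.0380
step 2: x_pred=1.3026  r=-0.6026  x^+=0.9820  v^+=0.6288  a^+=0.0199
step 3: x_pred=1.8424  r=0.2976  x^+=2.0007  v^+=0.7058  a^+=0.0288
step 4: x_pred=2.9724  r=-8.3724  x^+=-1.4817  v^+=-0.6738  a^+=-0.2230
step 5: x_pred=-2.5848  r=-1.0052  x^+=-3.1196  v^+=-1.1429  a^+=-0.2532
step 6: x_pred=-4.8784  r=0.4684  x^+=-4.6292  v^+=-1.4028  a^+=-0.2391
step 7: x_pred=-6.7236  r=9.4236  x^+=-1.7103  v^+=-0.1268  a^+=0.0443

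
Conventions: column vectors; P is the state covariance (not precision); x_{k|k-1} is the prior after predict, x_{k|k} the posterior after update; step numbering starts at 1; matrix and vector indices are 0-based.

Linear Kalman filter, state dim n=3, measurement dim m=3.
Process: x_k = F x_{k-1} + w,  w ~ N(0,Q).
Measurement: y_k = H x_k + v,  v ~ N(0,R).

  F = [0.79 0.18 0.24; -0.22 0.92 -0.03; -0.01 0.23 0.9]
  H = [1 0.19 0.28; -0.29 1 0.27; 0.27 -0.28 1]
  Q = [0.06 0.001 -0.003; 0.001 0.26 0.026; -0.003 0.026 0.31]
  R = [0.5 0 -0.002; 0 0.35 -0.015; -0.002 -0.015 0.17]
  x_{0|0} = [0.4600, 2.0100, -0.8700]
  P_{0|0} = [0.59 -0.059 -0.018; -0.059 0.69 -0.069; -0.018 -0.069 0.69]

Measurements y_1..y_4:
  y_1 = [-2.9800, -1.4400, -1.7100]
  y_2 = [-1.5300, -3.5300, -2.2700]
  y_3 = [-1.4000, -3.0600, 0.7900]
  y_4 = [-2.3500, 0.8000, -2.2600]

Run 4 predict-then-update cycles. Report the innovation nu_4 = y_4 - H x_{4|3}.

innov = [-0.2013, 2.6098, -1.3254]

step 1: x^-=[0.5164, 1.7741, -0.3253]  P^-=[0.4608 -0.0463 0.1316; -0.0463 0.9006 0.1051; 0.1316 0.1051 0.8775]  S=[1.1293 0.1198 0.4840; 0.1198 1.4164 -0.0140; 0.4840 -0.0140 1.1709]  K=[0.4249 -0.1373 0.0524; 0.1491 0.6509 -0.1901; 0.0045 0.2216 0.7554]  nu=[-3.7424, -2.9765, -1.0274]  x^+=[-0.7189, -0.5259, -1.7778]  P^+=[0.2191 0.0260 -0.0418; 0.0260 0.2339 0.0161; -0.0418 0.0161 0.1409]
step 2: x^-=[-1.0892, -0.2723, -1.7138]  P^-=[0.2054 0.0251 0.0139; 0.0251 0.4567 0.0921; 0.0139 0.0921 0.4438]  S=[0.7838 0.1177 0.1729; 0.1177 0.8893 0.0518; 0.1729 0.0518 0.6167]  K=[0.2776 -0.0729 0.0294; 0.1248 0.5242 -0.1261; 0.0240 0.1921 0.6610]  nu=[0.0909, -3.1109, -0.3383]  x^+=[-0.8472, -1.8489, -2.5328]  P^+=[0.1419 0.0224 -0.0265; 0.0224 0.1873 0.0169; -0.0265 0.0169 0.1213]
step 3: x^-=[-1.6099, -1.4386, -2.6963]  P^-=[0.1594 0.0275 0.0187; 0.0275 0.4152 0.0804; 0.0187 0.0804 0.4256]  S=[0.7372 0.1210 0.1609; 0.1210 0.8341 0.0511; 0.1609 0.0511 0.6006]  K=[0.2319 -0.0520 0.0323; 0.1187 0.5044 -0.1220; 0.0349 0.1825 0.6545]  nu=[1.2382, -1.3603, 3.5182]  x^+=[-1.1384, -2.4071, -0.5985]  P^+=[0.1175 0.0208 -0.0201; 0.0208 0.1800 0.0162; -0.0201 0.0162 0.1184]
step 4: x^-=[-1.4763, -1.9461, -1.0809]  P^-=[0.1457 0.0289 0.0221; 0.0289 0.4086 0.0772; 0.0221 0.0772 0.4225]  S=[0.7252 0.1244 0.1597; 0.1244 0.8231 0.0500; 0.1597 0.0500 0.5995]  K=[0.2169 -0.0439 0.0349; 0.1176 0.5012 -0.1221; 0.0393 0.1790 0.6532]  nu=[-0.2013, 2.6098, -1.3254]  x^+=[-1.6808, -0.4999, -1.4875]  P^+=[0.1094 0.0206 -0.0176; 0.0206 0.1789 0.0160; -0.0176 0.0160 0.1175]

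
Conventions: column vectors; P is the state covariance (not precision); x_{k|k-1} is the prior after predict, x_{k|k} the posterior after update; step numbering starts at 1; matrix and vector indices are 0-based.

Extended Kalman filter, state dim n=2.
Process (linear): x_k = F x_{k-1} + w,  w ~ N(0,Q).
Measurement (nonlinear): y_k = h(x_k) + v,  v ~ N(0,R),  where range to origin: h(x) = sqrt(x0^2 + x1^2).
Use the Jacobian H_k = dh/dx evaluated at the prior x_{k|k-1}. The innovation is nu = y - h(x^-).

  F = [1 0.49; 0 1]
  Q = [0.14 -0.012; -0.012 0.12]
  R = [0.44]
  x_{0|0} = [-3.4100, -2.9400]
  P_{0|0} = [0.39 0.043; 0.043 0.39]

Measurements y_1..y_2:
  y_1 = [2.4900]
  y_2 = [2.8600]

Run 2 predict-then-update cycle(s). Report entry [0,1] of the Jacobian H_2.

H_jac[0,1] = -0.4090

step 1: x^-=[-4.8506, -2.9400]  P^-=[0.6658 0.2221; 0.2221 0.5100]  H_jac=[-0.8552 -0.5183]  S=[1.2608]  K=[-0.5429; -0.3603]  nu=[-3.1820]  x^+=[-3.1231, -1.7935]  P^+=[0.2942 -0.0245; -0.0245 0.3463]
step 2: x^-=[-4.0019, -1.7935]  P^-=[0.4933 0.1332; 0.1332 0.4663]  H_jac=[-0.9126 -0.4090]  S=[1.0282]  K=[-0.4908; -0.3037]  nu=[-1.5254]  x^+=[-3.2533, -1.3303]  P^+=[0.2456 -0.0201; -0.0201 0.3715]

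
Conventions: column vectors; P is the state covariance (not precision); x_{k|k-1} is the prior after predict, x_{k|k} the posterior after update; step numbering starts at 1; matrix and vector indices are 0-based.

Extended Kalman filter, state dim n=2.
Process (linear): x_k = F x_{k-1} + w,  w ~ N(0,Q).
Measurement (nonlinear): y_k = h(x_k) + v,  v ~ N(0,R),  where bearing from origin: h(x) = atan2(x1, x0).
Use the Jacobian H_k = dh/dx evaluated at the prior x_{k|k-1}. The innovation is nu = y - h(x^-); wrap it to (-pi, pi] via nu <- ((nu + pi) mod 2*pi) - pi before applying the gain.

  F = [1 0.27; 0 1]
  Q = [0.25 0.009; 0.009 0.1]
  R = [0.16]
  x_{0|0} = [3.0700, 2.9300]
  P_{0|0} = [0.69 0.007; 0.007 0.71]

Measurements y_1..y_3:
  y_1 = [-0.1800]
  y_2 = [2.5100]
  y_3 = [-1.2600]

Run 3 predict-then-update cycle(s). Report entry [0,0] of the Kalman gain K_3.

K[0,0] = -0.4257

step 1: x^-=[3.8611, 2.9300]  P^-=[0.9955 0.2077; 0.2077 0.8100]  H_jac=[-0.1247 0.1644]  S=[0.1888]  K=[-0.4767; 0.5678]  nu=[-0.8291]  x^+=[4.2564, 2.4592]  P^+=[0.9526 0.2588; 0.2588 0.7491]
step 2: x^-=[4.9204, 2.4592]  P^-=[1.3970 0.4701; 0.4701 0.8491]  H_jac=[-0.0813 0.1626]  S=[0.1793]  K=[-0.2070; 0.5572]  nu=[2.0465]  x^+=[4.4968, 3.5995]  P^+=[1.3893 0.4907; 0.4907 0.7935]
step 3: x^-=[5.4686, 3.5995]  P^-=[1.9622 0.7140; 0.7140 0.8935]  H_jac=[-0.0840 0.1276]  S=[0.1731]  K=[-0.4257; 0.3122]  nu=[-1.8421]  x^+=[6.2528, 3.0244]  P^+=[1.9308 0.7370; 0.7370 0.8766]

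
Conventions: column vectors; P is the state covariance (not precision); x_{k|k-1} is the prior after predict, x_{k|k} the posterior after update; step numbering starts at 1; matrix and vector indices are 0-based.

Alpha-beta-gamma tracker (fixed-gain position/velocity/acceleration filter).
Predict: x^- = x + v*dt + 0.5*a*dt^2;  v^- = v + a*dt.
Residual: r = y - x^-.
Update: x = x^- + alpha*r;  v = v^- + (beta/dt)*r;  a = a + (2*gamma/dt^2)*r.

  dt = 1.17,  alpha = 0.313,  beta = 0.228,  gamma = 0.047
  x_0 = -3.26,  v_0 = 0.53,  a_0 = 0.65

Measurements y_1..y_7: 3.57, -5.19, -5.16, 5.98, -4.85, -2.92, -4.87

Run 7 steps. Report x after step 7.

x_post = -2.9662

step 1: x_pred=-2.1950  r=5.7650  x^+=-0.3906  v^+=2.4139  a^+=1.0459
step 2: x_pred=3.1496  r=-8.3396  x^+=0.5393  v^+=2.0125  a^+=0.4732
step 3: x_pred=3.2178  r=-8.3778  x^+=0.5955  v^+=0.9335  a^+=-0.1021
step 4: x_pred=1.6179  r=4.3621  x^+=2.9832  v^+=1.6641  a^+=0.1975
step 5: x_pred=5.0654  r=-9.9154  x^+=1.9619  v^+=-0.0371  a^+=-0.4834
step 6: x_pred=1.5877  r=-4.5077  x^+=0.1768  v^+=-1.4811  a^+=-0.7929
step 7: x_pred=-2.0988  r=-2.7712  x^+=-2.9662  v^+=-2.9488  a^+=-0.9832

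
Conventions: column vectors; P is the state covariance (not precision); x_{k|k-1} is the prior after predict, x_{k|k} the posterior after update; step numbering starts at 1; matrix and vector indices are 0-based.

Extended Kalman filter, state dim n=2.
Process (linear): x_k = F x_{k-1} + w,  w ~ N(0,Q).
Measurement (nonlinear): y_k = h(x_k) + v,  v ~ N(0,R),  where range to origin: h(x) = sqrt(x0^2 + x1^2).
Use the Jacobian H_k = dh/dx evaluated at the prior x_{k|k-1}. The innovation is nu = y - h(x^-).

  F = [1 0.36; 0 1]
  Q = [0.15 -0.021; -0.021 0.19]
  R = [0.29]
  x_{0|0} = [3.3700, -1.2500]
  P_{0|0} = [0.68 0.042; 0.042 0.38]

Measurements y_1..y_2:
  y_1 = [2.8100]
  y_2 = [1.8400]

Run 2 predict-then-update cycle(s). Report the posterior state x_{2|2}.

step 1: x^-=[2.9200, -1.2500]  P^-=[0.9095 0.1578; 0.1578 0.5700]  H_jac=[0.9193 -0.3935]  S=[1.0327]  K=[0.7495; -0.0767]  nu=[-0.3663]  x^+=[2.6455, -1.2219]  P^+=[0.3294 0.2172; 0.2172 0.5639]
step 2: x^-=[2.2056, -1.2219]  P^-=[0.7089 0.3992; 0.3992 0.7539]  H_jac=[0.8747 -0.4846]  S=[0.6710]  K=[0.6358; -0.0241]  nu=[-0.6814]  x^+=[1.7723, -1.2055]  P^+=[0.4376 0.4095; 0.4095 0.7535]

x_post = [1.7723, -1.2055]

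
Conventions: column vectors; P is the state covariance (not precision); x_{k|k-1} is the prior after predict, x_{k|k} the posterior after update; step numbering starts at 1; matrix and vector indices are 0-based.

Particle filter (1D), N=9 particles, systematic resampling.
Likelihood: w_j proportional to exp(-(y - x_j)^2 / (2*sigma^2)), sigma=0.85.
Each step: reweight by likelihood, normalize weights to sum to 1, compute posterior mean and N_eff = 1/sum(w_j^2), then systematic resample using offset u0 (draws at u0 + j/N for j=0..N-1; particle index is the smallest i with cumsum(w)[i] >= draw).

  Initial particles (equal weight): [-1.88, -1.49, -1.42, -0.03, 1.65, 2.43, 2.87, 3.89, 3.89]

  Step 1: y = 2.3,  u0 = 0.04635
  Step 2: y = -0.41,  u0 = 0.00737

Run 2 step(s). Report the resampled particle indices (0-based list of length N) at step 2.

step 1: w=[0.0000, 0.0000, 0.0000, 0.0080, 0.2570, 0.3403, 0.2750, 0.0599, 0.0599]  mean=2.5054  Neff=3.7785  idx=[4, 4, 5, 5, 5, 5, 6, 6, 7]
step 2: w=[0.4336, 0.4336, 0.0308, 0.0308, 0.0308, 0.0308, 0.0048, 0.0048, 0.0000]  mean=1.7578  Neff=2.6322  idx=[0, 0, 0, 0, 1, 1, 1, 1, 2]

resampled_idx = [0, 0, 0, 0, 1, 1, 1, 1, 2]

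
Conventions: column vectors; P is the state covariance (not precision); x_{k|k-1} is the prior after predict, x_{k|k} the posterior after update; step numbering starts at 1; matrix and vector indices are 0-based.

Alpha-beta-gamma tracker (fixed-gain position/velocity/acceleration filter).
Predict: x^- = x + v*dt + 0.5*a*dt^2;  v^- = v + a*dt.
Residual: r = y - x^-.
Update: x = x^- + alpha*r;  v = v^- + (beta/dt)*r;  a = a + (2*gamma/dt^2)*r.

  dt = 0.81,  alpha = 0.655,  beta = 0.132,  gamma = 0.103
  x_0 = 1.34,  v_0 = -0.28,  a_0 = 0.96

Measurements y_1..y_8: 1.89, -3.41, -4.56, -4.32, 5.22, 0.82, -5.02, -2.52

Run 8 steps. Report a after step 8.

a_post = -0.0395

step 1: x_pred=1.4281  r=0.4619  x^+=1.7307  v^+=0.5729  a^+=1.1050
step 2: x_pred=2.5572  r=-5.9672  x^+=-1.3513  v^+=0.4955  a^+=-0.7685
step 3: x_pred=-1.2021  r=-3.3579  x^+=-3.4015  v^+=-0.6742  a^+=-1.8228
step 4: x_pred=-4.5456  r=0.2256  x^+=-4.3978  v^+=-2.1140  a^+=-1.7520
step 5: x_pred=-6.6849  r=11.9049  x^+=1.1128  v^+=-1.5930  a^+=1.9859
step 6: x_pred=0.4739  r=0.3461  x^+=0.7006  v^+=0.0719  a^+=2.0945
step 7: x_pred=1.4460  r=-6.4660  x^+=-2.7892  v^+=0.7148  a^+=0.0644
step 8: x_pred=-2.1892  r=-0.3308  x^+=-2.4059  v^+=0.7130  a^+=-0.0395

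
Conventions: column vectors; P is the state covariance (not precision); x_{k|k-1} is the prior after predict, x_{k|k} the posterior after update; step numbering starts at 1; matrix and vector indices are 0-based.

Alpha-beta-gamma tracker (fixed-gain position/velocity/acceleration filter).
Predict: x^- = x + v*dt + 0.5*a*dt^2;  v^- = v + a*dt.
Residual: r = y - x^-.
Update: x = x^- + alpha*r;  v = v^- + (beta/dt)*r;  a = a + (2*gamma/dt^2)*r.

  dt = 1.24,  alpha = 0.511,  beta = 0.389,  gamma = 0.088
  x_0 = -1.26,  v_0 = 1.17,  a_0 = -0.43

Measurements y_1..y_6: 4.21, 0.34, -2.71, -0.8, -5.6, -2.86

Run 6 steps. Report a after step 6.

a_post = -0.0294

step 1: x_pred=-0.1398  r=4.3498  x^+=2.0830  v^+=2.0014  a^+=0.0679
step 2: x_pred=4.6169  r=-4.2769  x^+=2.4314  v^+=0.7439  a^+=-0.4217
step 3: x_pred=3.0296  r=-5.7396  x^+=0.0967  v^+=-1.5796  a^+=-1.0786
step 4: x_pred=-2.6912  r=1.8912  x^+=-1.7248  v^+=-2.3238  a^+=-0.8622
step 5: x_pred=-5.2691  r=-0.3309  x^+=-5.4382  v^+=-3.4966  a^+=-0.9000
step 6: x_pred=-10.4660  r=7.6060  x^+=-6.5793  v^+=-2.2266  a^+=-0.0294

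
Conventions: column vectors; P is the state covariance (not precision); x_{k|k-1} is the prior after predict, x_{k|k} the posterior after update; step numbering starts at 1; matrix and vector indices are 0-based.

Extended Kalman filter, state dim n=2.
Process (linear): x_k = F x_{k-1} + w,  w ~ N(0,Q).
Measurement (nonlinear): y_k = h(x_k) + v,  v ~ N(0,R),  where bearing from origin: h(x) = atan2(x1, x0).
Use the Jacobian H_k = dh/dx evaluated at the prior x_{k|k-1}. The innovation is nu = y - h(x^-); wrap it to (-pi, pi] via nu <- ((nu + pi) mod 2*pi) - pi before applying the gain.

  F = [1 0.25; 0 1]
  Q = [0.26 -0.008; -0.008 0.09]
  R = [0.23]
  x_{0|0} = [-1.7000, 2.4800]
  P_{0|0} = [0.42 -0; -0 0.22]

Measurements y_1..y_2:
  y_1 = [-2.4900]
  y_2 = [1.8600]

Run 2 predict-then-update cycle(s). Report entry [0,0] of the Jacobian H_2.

H_jac[0,0] = -0.2599

step 1: x^-=[-1.0800, 2.4800]  P^-=[0.6937 0.0470; 0.0470 0.3100]  H_jac=[-0.3389 -0.1476]  S=[0.3212]  K=[-0.7538; -0.1921]  nu=[1.8117]  x^+=[-2.4456, 2.1320]  P^+=[0.5113 0.0005; 0.0005 0.2982]
step 2: x^-=[-1.9126, 2.1320]  P^-=[0.7902 0.0670; 0.0670 0.3882]  H_jac=[-0.2599 -0.2331]  S=[0.3126]  K=[-0.7069; -0.3452]  nu=[-0.4420]  x^+=[-1.6001, 2.2846]  P^+=[0.6339 -0.0093; -0.0093 0.3509]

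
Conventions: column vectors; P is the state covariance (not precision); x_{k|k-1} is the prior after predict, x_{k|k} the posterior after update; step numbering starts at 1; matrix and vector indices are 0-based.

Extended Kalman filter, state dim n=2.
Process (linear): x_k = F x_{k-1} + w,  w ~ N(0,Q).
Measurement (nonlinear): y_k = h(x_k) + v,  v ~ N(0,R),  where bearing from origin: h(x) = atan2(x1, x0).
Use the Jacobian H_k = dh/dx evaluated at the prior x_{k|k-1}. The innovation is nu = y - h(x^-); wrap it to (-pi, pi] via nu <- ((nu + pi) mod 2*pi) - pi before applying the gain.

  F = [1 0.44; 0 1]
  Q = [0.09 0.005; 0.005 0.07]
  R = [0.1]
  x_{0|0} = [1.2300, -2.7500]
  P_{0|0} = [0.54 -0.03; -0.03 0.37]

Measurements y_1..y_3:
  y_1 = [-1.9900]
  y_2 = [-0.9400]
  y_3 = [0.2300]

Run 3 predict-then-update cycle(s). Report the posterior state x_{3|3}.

step 1: x^-=[0.0200, -2.7500]  P^-=[0.6752 0.1378; 0.1378 0.4400]  H_jac=[0.3636 0.0026]  S=[0.1895]  K=[1.2973; 0.2705]  nu=[-0.4265]  x^+=[-0.5333, -2.8654]  P^+=[0.3562 0.0713; 0.0713 0.4261]
step 2: x^-=[-1.7940, -2.8654]  P^-=[0.5915 0.2638; 0.2638 0.4961]  H_jac=[0.2507 -0.1570]  S=[0.1286]  K=[0.8309; -0.0913]  nu=[1.1902]  x^+=[-0.8051, -2.9740]  P^+=[0.5027 0.2735; 0.2735 0.4951]
step 3: x^-=[-2.1137, -2.9740]  P^-=[0.9292 0.4964; 0.4964 0.5651]  H_jac=[0.2234 -0.1588]  S=[0.1254]  K=[1.0269; 0.1688]  nu=[2.4187]  x^+=[0.3701, -2.5657]  P^+=[0.7970 0.4746; 0.4746 0.5615]

x_post = [0.3701, -2.5657]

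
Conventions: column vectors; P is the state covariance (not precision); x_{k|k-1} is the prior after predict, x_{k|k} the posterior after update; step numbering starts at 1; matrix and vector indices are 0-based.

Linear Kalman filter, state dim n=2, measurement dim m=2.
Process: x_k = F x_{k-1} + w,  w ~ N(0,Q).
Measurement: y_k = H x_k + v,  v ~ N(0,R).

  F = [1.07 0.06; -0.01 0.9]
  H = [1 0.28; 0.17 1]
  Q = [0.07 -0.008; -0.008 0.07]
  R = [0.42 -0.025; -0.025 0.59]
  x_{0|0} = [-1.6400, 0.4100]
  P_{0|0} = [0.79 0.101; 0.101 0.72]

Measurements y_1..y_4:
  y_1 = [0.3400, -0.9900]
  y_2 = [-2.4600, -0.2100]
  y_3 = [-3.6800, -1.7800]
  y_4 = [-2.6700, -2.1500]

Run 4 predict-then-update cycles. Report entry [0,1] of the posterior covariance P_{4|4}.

step 1: x^-=[-1.7302, 0.3854]  P^-=[0.9900 0.1196; 0.1196 0.6515]  S=[1.5281 0.4510; 0.4510 1.3107]  K=[0.6734 -0.0120; 0.0516 0.4948]  nu=[1.9623, -1.0813]  x^+=[-0.3959, -0.0483]  P^+=[0.3043 -0.0757; -0.0757 0.3035]
step 2: x^-=[-0.4265, -0.0395]  P^-=[0.4098 -0.0677; -0.0677 0.3172]  S=[0.8167 0.0626; 0.0626 0.8960]  K=[0.4809 -0.0314; -0.0003 0.3412]  nu=[-2.0225, -0.0980]  x^+=[-1.3960, -0.0724]  P^+=[0.2219 -0.0683; -0.0683 0.2129]
step 3: x^-=[-1.4981, -0.0512]  P^-=[0.3160 -0.0646; -0.0646 0.2437]  S=[0.7190 0.0293; 0.0293 0.8209]  K=[0.4156 -0.0281; -0.0065 0.2837]  nu=[-2.1676, -1.4741]  x^+=[-2.3575, -0.4555]  P^+=[0.1919 -0.0596; -0.0596 0.1777]
step 4: x^-=[-2.5498, -0.3863]  P^-=[0.2827 -0.0578; -0.0578 0.2150]  S=[0.6872 0.0227; 0.0227 0.7936]  K=[0.3886 -0.0234; -0.0050 0.2587]  nu=[-0.0120, -1.3302]  x^+=[-2.5234, -0.7304]  P^+=[0.1789 -0.0539; -0.0539 0.1619]

P_post[0,1] = -0.0539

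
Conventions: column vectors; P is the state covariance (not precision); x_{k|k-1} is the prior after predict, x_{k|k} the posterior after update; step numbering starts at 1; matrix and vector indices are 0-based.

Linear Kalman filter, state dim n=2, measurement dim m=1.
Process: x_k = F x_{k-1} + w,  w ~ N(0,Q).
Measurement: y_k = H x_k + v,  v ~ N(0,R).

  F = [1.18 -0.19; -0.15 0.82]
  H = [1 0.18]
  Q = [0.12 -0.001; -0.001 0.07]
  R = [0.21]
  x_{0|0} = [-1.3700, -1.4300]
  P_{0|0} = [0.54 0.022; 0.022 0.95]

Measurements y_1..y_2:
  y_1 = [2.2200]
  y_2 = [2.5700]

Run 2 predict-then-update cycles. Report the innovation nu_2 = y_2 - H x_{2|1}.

innov = [0.5478]

step 1: x^-=[-1.3449, -0.9671]  P^-=[0.8963 -0.2227; -0.2227 0.7155]  S=[1.0493]  K=[0.8160; -0.0895]  nu=[3.7390]  x^+=[1.7060, -1.3016]  P^+=[0.1976 -0.1461; -0.1461 0.7071]
step 2: x^-=[2.2604, -1.3232]  P^-=[0.4862 -0.2917; -0.2917 0.5858]  S=[0.6102]  K=[0.7108; -0.3051]  nu=[0.5478]  x^+=[2.6498, -1.4904]  P^+=[0.1779 -0.1593; -0.1593 0.5290]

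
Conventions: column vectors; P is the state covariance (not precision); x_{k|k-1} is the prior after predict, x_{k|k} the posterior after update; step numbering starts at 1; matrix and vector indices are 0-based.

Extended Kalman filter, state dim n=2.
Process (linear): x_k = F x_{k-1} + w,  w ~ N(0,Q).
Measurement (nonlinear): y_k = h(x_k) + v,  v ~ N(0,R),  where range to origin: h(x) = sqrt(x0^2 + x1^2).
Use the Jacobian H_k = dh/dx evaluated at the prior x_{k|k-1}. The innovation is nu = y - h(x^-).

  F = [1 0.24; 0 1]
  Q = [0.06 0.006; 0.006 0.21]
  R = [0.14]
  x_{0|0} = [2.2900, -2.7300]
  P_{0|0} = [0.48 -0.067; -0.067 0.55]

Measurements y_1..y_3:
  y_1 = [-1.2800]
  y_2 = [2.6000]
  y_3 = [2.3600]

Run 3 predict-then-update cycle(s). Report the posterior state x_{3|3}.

x_post = [1.9081, 1.5665]

step 1: x^-=[1.6348, -2.7300]  P^-=[0.5395 0.0710; 0.0710 0.7600]  H_jac=[0.5138 -0.8579]  S=[0.7792]  K=[0.2775; -0.7900]  nu=[-4.4621]  x^+=[0.3964, 0.7949]  P^+=[0.4795 0.2418; 0.2418 0.2737]
step 2: x^-=[0.5871, 0.7949]  P^-=[0.6713 0.3135; 0.3135 0.4837]  H_jac=[0.5941 0.8044]  S=[0.9896]  K=[0.6579; 0.5814]  nu=[1.6118]  x^+=[1.6475, 1.7320]  P^+=[0.2430 -0.0650; -0.0650 0.1492]
step 3: x^-=[2.0632, 1.7320]  P^-=[0.2804 -0.0232; -0.0232 0.3592]  H_jac=[0.7659 0.6429]  S=[0.4301]  K=[0.4646; 0.4956]  nu=[-0.3338]  x^+=[1.9081, 1.5665]  P^+=[0.1875 -0.1222; -0.1222 0.2535]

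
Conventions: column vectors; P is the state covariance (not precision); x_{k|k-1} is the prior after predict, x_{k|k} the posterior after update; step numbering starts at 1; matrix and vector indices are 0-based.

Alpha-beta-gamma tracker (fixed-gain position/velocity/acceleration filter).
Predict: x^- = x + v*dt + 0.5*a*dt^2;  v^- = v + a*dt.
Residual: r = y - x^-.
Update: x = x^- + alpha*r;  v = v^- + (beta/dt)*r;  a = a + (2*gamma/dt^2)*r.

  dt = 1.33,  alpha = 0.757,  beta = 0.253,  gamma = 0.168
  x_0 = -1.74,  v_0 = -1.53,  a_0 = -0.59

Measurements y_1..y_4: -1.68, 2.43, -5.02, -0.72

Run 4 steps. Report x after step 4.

step 1: x_pred=-4.2967  r=2.6167  x^+=-2.3159  v^+=-1.8169  a^+=-0.0930
step 2: x_pred=-4.8146  r=7.2446  x^+=0.6696  v^+=-0.5625  a^+=1.2831
step 3: x_pred=1.0564  r=-6.0764  x^+=-3.5434  v^+=-0.0118  a^+=0.1289
step 4: x_pred=-3.4450  r=2.7250  x^+=-1.3822  v^+=0.6781  a^+=0.6466

x_post = -1.3822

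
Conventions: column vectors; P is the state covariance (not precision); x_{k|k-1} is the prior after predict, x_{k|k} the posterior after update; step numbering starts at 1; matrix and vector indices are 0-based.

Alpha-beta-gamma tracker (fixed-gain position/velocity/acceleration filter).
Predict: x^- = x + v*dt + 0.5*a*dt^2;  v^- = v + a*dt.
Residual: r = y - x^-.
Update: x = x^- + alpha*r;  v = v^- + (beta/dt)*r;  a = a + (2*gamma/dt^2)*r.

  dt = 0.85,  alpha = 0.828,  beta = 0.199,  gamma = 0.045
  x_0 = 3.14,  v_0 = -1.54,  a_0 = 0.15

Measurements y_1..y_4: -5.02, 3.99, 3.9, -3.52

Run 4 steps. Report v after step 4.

v_post = -0.9531

step 1: x_pred=1.8852  r=-6.9052  x^+=-3.8323  v^+=-3.0291  a^+=-0.7102
step 2: x_pred=-6.6636  r=10.6536  x^+=2.1576  v^+=-1.1386  a^+=0.6169
step 3: x_pred=1.4127  r=2.4873  x^+=3.4722  v^+=-0.0318  a^+=0.9268
step 4: x_pred=3.7799  r=-7.2999  x^+=-2.2644  v^+=-0.9531  a^+=0.0174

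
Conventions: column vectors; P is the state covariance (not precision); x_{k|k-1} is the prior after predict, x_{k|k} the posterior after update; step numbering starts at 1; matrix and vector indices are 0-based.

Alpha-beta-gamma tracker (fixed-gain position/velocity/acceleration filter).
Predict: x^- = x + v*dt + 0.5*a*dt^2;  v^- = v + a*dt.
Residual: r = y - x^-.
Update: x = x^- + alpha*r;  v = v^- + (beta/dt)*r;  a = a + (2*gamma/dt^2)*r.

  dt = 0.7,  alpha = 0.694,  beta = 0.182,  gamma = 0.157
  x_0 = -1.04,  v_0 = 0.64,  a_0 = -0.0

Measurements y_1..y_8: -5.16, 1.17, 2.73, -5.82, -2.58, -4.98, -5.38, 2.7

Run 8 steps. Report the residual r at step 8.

step 1: x_pred=-0.5920  r=-4.5680  x^+=-3.7622  v^+=-0.5477  a^+=-2.9272
step 2: x_pred=-4.8627  r=6.0327  x^+=-0.6760  v^+=-1.0282  a^+=0.9386
step 3: x_pred=-1.1658  r=3.8958  x^+=1.5379  v^+=0.6417  a^+=3.4351
step 4: x_pred=2.8287  r=-8.6487  x^+=-3.1735  v^+=0.7977  a^+=-2.1071
step 5: x_pred=-3.1314  r=0.5514  x^+=-2.7487  v^+=-0.5339  a^+=-1.7537
step 6: x_pred=-3.5522  r=-1.4278  x^+=-4.5431  v^+=-2.1328  a^+=-2.6687
step 7: x_pred=-6.6899  r=1.3099  x^+=-5.7808  v^+=-3.6604  a^+=-1.8293
step 8: x_pred=-8.7913  r=11.4913  x^+=-0.8163  v^+=-1.9532  a^+=5.5344

resid = 11.4913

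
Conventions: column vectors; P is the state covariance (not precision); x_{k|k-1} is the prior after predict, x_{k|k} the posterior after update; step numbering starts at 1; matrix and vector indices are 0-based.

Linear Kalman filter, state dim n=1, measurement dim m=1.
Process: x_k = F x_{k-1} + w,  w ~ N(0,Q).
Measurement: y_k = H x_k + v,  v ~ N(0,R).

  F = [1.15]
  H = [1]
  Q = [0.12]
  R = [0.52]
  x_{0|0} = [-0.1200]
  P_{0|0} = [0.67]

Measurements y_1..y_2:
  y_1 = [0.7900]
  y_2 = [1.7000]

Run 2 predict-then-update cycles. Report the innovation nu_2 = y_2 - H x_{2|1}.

innov = [1.1551]

step 1: x^-=[-0.1380]  P^-=[1.0061]  S=[1.5261]  K=[0.6593]  nu=[0.9280]  x^+=[0.4738]  P^+=[0.3428]
step 2: x^-=[0.5449]  P^-=[0.5734]  S=[1.0934]  K=[0.5244]  nu=[1.1551]  x^+=[1.1506]  P^+=[0.2727]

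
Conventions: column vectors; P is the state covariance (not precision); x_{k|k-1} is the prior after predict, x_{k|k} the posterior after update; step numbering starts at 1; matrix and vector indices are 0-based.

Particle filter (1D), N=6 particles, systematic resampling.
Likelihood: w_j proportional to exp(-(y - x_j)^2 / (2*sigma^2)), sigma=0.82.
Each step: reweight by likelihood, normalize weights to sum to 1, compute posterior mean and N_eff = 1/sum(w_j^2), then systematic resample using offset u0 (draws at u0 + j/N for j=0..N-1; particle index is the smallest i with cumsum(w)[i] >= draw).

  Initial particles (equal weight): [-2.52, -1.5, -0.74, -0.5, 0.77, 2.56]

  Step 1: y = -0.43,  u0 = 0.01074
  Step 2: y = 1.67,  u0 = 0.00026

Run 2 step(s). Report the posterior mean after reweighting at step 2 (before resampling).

post_mean = -0.5546

step 1: w=[0.0142, 0.1559, 0.3402, 0.3640, 0.1252, 0.0005]  mean=-0.6058  Neff=3.4672  idx=[0, 2, 2, 3, 3, 3]
step 2: w=[0.0000, 0.1137, 0.1137, 0.2575, 0.2575, 0.2575]  mean=-0.5546  Neff=4.4483  idx=[1, 2, 3, 4, 4, 5]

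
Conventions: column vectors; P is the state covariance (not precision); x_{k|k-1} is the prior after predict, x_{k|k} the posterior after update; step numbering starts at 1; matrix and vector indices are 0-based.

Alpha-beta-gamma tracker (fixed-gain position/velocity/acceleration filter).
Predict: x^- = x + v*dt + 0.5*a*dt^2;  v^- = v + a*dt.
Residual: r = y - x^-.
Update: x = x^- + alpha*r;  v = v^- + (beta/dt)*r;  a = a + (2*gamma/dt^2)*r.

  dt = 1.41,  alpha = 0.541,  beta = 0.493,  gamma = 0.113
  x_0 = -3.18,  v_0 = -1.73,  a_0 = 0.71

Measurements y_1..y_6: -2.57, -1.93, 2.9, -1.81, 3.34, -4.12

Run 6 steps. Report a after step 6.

step 1: x_pred=-4.9135  r=2.3435  x^+=-3.6457  v^+=0.0905  a^+=0.9764
step 2: x_pred=-2.5475  r=0.6175  x^+=-2.2134  v^+=1.6831  a^+=1.0466
step 3: x_pred=1.2002  r=1.6998  x^+=2.1198  v^+=3.7532  a^+=1.2398
step 4: x_pred=8.6442  r=-10.4542  x^+=2.9885  v^+=1.8461  a^+=0.0514
step 5: x_pred=5.6426  r=-2.3026  x^+=4.3969  v^+=1.1135  a^+=-0.2103
step 6: x_pred=5.7579  r=-9.8779  x^+=0.4139  v^+=-2.6368  a^+=-1.3332

a_post = -1.3332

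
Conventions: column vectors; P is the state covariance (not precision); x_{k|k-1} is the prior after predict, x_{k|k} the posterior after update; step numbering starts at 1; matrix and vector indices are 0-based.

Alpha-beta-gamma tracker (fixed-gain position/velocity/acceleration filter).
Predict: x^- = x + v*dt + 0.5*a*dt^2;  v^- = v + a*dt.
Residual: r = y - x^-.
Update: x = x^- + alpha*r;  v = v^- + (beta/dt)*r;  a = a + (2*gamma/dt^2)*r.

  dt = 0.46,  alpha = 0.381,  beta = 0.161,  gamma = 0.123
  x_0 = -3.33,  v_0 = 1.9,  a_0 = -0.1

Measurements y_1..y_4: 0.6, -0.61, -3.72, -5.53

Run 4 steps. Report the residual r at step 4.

step 1: x_pred=-2.4666  r=3.0666  x^+=-1.2982  v^+=2.9273  a^+=3.4651
step 2: x_pred=0.4150  r=-1.0250  x^+=0.0244  v^+=4.1625  a^+=2.2735
step 3: x_pred=2.1797  r=-5.8997  x^+=-0.0681  v^+=3.1434  a^+=-4.5853
step 4: x_pred=0.8928  r=-6.4228  x^+=-1.5543  v^+=-1.2138  a^+=-12.0523

resid = -6.4228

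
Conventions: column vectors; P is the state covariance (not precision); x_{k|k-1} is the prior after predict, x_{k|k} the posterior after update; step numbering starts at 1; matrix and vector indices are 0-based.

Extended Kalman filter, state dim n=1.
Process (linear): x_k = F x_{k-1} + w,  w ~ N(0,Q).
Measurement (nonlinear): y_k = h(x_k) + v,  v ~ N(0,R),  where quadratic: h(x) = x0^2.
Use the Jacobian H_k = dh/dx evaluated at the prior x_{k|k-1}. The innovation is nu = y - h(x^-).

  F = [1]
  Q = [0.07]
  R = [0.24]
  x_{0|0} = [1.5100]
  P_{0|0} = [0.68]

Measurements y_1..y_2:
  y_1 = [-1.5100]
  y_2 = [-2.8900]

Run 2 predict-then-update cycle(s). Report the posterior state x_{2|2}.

x_post = [-0.3202]

step 1: x^-=[1.5100]  P^-=[0.7500]  H_jac=[3.0200]  S=[7.0803]  K=[0.3199]  nu=[-3.7901]  x^+=[0.2975]  P^+=[0.0254]
step 2: x^-=[0.2975]  P^-=[0.0954]  H_jac=[0.5951]  S=[0.2738]  K=[0.2074]  nu=[-2.9785]  x^+=[-0.3202]  P^+=[0.0836]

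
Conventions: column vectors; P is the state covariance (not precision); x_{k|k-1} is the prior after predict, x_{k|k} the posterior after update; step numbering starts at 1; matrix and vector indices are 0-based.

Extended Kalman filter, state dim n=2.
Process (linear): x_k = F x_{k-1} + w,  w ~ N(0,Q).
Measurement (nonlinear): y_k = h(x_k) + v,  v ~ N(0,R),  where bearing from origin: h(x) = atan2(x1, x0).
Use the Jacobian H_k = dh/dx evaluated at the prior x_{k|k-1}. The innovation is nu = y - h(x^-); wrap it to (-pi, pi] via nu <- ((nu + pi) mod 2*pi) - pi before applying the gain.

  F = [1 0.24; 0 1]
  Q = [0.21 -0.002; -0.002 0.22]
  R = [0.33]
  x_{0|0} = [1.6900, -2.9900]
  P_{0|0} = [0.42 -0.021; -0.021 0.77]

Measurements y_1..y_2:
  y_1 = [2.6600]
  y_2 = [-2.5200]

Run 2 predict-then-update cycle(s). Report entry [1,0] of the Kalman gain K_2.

step 1: x^-=[0.9724, -2.9900]  P^-=[0.6643 0.1618; 0.1618 0.9900]  H_jac=[0.3025 0.0984]  S=[0.4100]  K=[0.5289; 0.3569]  nu=[-2.3668]  x^+=[-0.2794, -3.8347]  P^+=[0.5496 0.0844; 0.0844 0.9378]
step 2: x^-=[-1.1997, -3.8347]  P^-=[0.8541 0.3075; 0.3075 1.1578]  H_jac=[0.2375 -0.0743]  S=[0.3737]  K=[0.4817; -0.0348]  nu=[-0.6460]  x^+=[-1.5109, -3.8122]  P^+=[0.7674 0.3137; 0.3137 1.1573]

K[1,0] = -0.0348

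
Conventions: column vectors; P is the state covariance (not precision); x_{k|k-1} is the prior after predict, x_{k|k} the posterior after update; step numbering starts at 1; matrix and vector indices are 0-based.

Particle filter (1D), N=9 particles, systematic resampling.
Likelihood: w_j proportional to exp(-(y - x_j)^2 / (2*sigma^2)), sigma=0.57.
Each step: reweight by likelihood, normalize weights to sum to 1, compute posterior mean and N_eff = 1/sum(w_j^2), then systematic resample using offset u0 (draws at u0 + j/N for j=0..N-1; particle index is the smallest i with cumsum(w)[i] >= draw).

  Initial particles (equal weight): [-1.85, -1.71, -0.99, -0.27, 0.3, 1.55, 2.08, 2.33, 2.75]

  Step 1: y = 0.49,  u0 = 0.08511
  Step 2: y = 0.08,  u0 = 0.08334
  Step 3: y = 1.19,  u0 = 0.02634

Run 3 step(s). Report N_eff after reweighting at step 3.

step 1: w=[0.0001, 0.0004, 0.0215, 0.2576, 0.5927, 0.1112, 0.0128, 0.0034, 0.0002]  mean=0.2937  Neff=2.3219  idx=[3, 3, 4, 4, 4, 4, 4, 4, 5]
step 2: w=[0.1140, 0.1140, 0.1278, 0.1278, 0.1278, 0.1278, 0.1278, 0.1278, 0.0050]  mean=0.1762  Neff=8.0597  idx=[0, 1, 2, 3, 4, 5, 6, 6, 7]
step 3: w=[0.0175, 0.0175, 0.1378, 0.1378, 0.1378, 0.1378, 0.1378, 0.1378, 0.1378]  mean=0.2800  Neff=7.4837  idx=[1, 2, 3, 4, 5, 5, 6, 7, 8]

N_eff = 7.4837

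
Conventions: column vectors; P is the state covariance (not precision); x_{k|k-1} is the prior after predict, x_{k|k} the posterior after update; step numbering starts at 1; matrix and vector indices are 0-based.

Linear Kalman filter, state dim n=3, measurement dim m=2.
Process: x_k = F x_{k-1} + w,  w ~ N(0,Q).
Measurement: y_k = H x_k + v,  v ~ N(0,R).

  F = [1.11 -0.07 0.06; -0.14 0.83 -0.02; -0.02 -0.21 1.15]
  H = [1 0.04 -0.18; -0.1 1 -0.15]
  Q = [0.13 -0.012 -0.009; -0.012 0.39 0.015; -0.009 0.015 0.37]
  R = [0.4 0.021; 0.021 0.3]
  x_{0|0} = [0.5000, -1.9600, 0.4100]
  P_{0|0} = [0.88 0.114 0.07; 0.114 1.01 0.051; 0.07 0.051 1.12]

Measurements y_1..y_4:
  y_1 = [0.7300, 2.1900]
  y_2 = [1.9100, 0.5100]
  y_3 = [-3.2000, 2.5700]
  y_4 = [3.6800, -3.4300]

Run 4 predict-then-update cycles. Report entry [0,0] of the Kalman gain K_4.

K[0,0] = 0.4993

step 1: x^-=[0.7168, -1.7050, 0.8731]  P^-=[1.2144 -0.1022 0.1217; -0.1022 1.0757 -0.1452; 0.1217 -0.1452 1.8692]  S=[1.6268 -0.0978; -0.0978 1.4975]  K=[0.7237 -0.1143; 0.0243 0.7413; -0.1538 -0.3024]  nu=[0.2386, 4.0976]  x^+=[0.4212, 1.3382, -0.4026]  P^+=[0.3268 0.0483 0.2313; 0.0483 0.2554 0.1846; 0.2313 0.1846 1.7029]
step 2: x^-=[0.3497, 1.0598, -0.7524]  P^-=[0.5617 -0.0323 0.3716; -0.0323 0.5570 0.0727; 0.3716 0.0727 2.5341]  S=[0.9073 -0.0392; -0.0392 0.9154]  K=[0.5382 -0.1345; 0.0005 0.6001; -0.1065 -0.3810]  nu=[1.3825, -0.6277]  x^+=[1.1781, 0.6838, -0.6604]  P^+=[0.2767 0.0540 0.3692; 0.0540 0.2274 0.2795; 0.3692 0.2795 2.3941]
step 3: x^-=[1.2202, 0.4158, -0.9267]  P^-=[0.5191 -0.0178 0.5857; -0.0178 0.5332 0.1304; 0.5857 0.1304 3.3948]  S=[0.8158 -0.0372; -0.0372 0.8968]  K=[0.4992 -0.1550; 0.0018 0.5748; -0.0471 -0.4896]  nu=[-4.6036, 2.1372]  x^+=[-1.4089, 1.6362, -1.7564]  P^+=[0.2886 0.0720 0.5280; 0.0720 0.2370 0.3819; 0.5280 0.3819 3.1798]
step 4: x^-=[-1.7838, 1.5904, -2.3353]  P^-=[0.5541 -0.0039 0.8286; -0.0039 0.5337 0.1836; 0.8286 0.1836 4.3777]  S=[0.7955 -0.0423; -0.0423 0.9083]  K=[0.4993 -0.1789; 0.0100 0.5582; 0.0278 -0.6107]  nu=[4.9799, -5.5491]  x^+=[1.6954, -1.4570, 1.1918]  P^+=[0.3191 0.0945 0.7052; 0.0945 0.2511 0.4934; 0.7052 0.4934 4.0369]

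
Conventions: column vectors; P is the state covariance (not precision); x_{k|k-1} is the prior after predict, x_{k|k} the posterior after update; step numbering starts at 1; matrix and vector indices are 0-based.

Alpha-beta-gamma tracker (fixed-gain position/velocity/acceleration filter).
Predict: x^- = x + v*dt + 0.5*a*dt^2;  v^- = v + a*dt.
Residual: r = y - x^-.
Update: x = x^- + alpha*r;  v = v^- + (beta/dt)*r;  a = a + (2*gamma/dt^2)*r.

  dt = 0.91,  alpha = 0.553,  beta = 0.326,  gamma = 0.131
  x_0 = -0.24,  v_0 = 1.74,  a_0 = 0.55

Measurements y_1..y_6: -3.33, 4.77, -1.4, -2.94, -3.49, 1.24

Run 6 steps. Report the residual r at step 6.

step 1: x_pred=1.5711  r=-4.9011  x^+=-1.1392  v^+=0.4847  a^+=-1.0007
step 2: x_pred=-1.1124  r=5.8824  x^+=2.1406  v^+=1.6814  a^+=0.8605
step 3: x_pred=4.0270  r=-5.4270  x^+=1.0258  v^+=0.5203  a^+=-0.8565
step 4: x_pred=1.1447  r=-4.0847  x^+=-1.1141  v^+=-1.7224  a^+=-2.1489
step 5: x_pred=-3.5713  r=0.0813  x^+=-3.5263  v^+=-3.6488  a^+=-2.1232
step 6: x_pred=-7.7258  r=8.9658  x^+=-2.7677  v^+=-2.3689  a^+=0.7135

resid = 8.9658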